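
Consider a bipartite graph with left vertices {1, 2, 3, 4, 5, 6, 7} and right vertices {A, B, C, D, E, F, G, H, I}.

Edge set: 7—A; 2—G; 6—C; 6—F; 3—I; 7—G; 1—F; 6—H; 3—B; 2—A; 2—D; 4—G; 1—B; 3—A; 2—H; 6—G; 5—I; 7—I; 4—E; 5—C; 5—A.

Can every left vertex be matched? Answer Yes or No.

Yes

For example, pair 1→B, 2→G, 3→I, 4→E, 5→C, 6→F, 7→A.
Every left vertex is matched, so this matching saturates all of them.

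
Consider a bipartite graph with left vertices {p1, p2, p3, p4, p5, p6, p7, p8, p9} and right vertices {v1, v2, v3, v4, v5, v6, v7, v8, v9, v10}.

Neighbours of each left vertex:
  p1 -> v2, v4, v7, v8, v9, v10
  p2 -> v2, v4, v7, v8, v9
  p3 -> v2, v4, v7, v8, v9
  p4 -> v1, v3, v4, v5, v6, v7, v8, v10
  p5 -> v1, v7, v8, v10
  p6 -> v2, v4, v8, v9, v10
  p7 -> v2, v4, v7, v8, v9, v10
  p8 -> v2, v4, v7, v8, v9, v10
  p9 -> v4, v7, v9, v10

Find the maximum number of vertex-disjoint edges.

8

A valid assignment of size 8: p1→v9, p2→v7, p3→v4, p4→v3, p5→v1, p6→v2, p7→v10, p8→v8.
The set {p1, p2, p3, p6, p7, p8, p9} has only 6 neighbours ({v10, v2, v4, v7, v8, v9}), so by Hall's theorem at most 8 of the 9 left vertices can be matched.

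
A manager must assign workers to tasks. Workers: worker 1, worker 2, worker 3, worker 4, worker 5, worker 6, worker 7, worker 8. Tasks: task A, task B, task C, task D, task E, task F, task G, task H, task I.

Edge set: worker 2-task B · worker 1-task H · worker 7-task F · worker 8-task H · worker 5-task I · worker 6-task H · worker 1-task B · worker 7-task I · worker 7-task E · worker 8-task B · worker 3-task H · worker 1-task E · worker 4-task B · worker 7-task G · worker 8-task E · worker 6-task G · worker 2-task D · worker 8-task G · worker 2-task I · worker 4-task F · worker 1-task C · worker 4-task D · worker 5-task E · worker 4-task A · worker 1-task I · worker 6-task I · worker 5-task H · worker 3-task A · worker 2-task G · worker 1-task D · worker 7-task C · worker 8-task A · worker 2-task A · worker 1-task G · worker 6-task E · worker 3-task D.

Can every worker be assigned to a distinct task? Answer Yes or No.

One maximum matching: worker 1–task C, worker 2–task D, worker 3–task H, worker 4–task B, worker 5–task I, worker 6–task E, worker 7–task F, worker 8–task A.
Every worker is matched, so this matching saturates all of them.

Yes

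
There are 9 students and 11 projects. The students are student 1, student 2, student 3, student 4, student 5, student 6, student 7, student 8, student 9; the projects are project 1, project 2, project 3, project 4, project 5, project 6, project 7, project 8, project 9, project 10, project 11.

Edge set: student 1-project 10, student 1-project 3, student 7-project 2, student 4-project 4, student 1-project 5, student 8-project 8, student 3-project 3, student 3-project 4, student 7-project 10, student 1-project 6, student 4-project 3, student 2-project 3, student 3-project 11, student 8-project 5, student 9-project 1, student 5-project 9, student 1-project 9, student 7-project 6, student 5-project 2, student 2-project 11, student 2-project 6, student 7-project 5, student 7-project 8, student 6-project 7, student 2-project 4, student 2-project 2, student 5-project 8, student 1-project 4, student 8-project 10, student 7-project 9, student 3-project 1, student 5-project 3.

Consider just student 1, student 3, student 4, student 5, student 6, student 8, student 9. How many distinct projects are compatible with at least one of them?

11

The union of neighbours of {student 1, student 3, student 4, student 5, student 6, student 8, student 9} is {project 1, project 2, project 3, project 4, project 5, project 6, project 7, project 8, project 9, project 10, project 11}, which has 11 elements.
Since |N(S)| = 11 ≥ |S| = 7, Hall's condition holds for this subset.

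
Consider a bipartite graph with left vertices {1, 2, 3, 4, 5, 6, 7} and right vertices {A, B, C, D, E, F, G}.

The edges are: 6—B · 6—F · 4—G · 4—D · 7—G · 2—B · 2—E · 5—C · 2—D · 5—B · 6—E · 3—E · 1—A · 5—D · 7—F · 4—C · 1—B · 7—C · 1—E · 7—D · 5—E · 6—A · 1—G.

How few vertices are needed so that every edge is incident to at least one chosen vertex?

A maximum matching has 7 edges (e.g. 1–A, 2–D, 3–E, 4–G, 5–C, 6–B, 7–F).
By König's theorem the minimum vertex cover has the same size. One such cover is {1, 2, 3, 4, 5, 6, 7}.

7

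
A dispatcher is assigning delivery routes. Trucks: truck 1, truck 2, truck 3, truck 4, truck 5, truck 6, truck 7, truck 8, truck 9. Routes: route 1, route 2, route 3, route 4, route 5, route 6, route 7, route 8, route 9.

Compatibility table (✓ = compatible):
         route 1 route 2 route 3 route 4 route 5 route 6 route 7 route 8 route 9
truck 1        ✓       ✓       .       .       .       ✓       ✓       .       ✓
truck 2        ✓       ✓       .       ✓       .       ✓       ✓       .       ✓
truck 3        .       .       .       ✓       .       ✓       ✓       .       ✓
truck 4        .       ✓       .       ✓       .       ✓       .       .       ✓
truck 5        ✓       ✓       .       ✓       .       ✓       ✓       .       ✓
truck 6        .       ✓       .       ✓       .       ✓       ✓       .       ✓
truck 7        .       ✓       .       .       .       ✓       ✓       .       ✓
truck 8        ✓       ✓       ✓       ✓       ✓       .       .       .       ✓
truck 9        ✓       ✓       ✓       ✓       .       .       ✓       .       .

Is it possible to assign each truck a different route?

No

The set {truck 1, truck 2, truck 3, truck 4, truck 5, truck 6, truck 7} has only 6 neighbours ({route 1, route 2, route 4, route 6, route 7, route 9}), so by Hall's theorem at most 8 of the 9 trucks can be matched.
Hence no matching covers every truck.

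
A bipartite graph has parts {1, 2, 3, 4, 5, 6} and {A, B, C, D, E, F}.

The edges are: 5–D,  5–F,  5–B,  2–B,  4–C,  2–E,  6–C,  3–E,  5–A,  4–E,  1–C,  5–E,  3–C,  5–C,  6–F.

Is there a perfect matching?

The set {1, 3, 4} has only 2 neighbours ({C, E}), so by Hall's theorem at most 5 of the 6 left vertices can be matched.
Hence no matching covers every left vertex.

No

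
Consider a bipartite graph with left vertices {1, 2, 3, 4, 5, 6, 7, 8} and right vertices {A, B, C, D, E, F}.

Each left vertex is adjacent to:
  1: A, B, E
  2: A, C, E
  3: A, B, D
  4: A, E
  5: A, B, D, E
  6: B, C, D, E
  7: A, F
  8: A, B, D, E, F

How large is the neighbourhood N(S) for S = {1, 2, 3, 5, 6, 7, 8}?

6

The union of neighbours of {1, 2, 3, 5, 6, 7, 8} is {A, B, C, D, E, F}, which has 6 elements.
Since |N(S)| = 6 < |S| = 7, Hall's condition fails for this subset.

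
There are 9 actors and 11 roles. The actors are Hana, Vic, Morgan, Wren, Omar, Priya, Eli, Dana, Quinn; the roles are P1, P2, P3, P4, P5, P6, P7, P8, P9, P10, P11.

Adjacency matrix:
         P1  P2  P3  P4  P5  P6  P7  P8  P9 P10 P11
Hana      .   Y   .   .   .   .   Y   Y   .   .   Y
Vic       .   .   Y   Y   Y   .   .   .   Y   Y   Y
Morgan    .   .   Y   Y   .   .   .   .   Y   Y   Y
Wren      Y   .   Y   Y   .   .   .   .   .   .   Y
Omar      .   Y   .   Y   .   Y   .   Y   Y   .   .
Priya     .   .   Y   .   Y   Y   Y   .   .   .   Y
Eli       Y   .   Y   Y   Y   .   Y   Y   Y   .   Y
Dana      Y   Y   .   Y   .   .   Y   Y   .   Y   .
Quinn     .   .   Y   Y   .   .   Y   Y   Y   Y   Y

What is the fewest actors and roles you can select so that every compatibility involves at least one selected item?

{Hana, Vic, Morgan, Wren, Omar, Priya, Eli, Dana, Quinn} is a vertex cover of size 9: every edge has an endpoint in this set.
No smaller cover exists because Hana–P7, Vic–P9, Morgan–P10, Wren–P4, Omar–P8, Priya–P11, Eli–P1, Dana–P2, Quinn–P3 is a matching of size 9, and a cover must include an endpoint of each of these disjoint edges (König's theorem).

9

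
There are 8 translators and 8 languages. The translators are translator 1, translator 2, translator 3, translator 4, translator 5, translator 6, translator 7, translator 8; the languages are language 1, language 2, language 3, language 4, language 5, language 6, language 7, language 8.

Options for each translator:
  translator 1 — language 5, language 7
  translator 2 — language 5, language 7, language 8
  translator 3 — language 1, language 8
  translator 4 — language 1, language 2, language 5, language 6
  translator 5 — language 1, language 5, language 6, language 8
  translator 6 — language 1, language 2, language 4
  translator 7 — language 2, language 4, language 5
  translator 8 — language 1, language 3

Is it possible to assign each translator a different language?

A valid assignment of size 8: translator 1-language 5, translator 2-language 7, translator 3-language 1, translator 4-language 6, translator 5-language 8, translator 6-language 4, translator 7-language 2, translator 8-language 3.
All 8 translators are covered.

Yes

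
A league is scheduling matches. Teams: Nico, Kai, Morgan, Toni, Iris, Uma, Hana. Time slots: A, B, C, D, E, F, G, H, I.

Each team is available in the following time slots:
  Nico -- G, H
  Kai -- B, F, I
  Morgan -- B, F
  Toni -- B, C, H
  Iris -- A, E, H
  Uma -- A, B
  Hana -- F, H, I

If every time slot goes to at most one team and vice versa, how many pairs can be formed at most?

A valid assignment of size 7: Nico→G, Kai→I, Morgan→B, Toni→C, Iris→E, Uma→A, Hana→F.
This saturates every team, so 7 is the maximum.

7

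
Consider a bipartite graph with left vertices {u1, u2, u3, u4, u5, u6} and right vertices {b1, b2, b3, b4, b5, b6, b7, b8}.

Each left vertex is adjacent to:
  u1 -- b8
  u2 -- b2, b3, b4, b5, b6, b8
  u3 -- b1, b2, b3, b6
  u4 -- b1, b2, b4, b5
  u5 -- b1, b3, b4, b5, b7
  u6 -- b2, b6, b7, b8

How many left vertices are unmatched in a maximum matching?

A valid assignment of size 6: u1–b8, u2–b5, u3–b3, u4–b4, u5–b7, u6–b6.
All 6 left vertices are matched, so no larger matching exists.
That matches 6 of the 6, leaving 0 unmatched; no matching can do better.

0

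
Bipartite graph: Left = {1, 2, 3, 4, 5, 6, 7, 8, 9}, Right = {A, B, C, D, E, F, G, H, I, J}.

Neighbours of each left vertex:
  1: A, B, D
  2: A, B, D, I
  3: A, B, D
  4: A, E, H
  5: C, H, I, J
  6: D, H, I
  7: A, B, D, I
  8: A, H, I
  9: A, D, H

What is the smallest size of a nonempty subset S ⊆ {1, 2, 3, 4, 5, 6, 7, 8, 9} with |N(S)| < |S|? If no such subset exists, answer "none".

6

Take S = {1, 2, 3, 6, 7, 8}. Its neighbourhood is {A, B, D, H, I}, so |N(S)| = 5 < |S| = 6.
Every subset of size less than 6 has at least as many neighbours as members, so 6 is the minimum.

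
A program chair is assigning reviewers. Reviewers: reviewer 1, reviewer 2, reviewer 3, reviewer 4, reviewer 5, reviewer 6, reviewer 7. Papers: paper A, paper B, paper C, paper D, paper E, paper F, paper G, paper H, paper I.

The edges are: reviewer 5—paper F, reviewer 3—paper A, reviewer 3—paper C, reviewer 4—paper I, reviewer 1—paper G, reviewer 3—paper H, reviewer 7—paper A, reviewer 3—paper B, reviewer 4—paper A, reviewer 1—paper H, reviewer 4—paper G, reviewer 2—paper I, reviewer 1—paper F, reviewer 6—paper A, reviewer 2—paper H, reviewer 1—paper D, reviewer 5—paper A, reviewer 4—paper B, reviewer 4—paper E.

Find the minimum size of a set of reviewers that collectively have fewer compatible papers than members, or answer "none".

Take S = {reviewer 6, reviewer 7}. Its neighbourhood is {paper A}, so |N(S)| = 1 < |S| = 2.
No single vertex violates Hall's condition since each has at least one neighbour, so 2 is the minimum.

2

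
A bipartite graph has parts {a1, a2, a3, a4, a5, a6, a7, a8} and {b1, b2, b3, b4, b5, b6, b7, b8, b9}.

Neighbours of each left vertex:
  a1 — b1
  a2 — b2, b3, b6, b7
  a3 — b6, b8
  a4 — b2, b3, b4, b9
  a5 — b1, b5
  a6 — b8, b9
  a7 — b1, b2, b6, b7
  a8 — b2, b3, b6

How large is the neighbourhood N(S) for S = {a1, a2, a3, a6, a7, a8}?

The union of neighbours of {a1, a2, a3, a6, a7, a8} is {b1, b2, b3, b6, b7, b8, b9}, which has 7 elements.
Since |N(S)| = 7 ≥ |S| = 6, Hall's condition holds for this subset.

7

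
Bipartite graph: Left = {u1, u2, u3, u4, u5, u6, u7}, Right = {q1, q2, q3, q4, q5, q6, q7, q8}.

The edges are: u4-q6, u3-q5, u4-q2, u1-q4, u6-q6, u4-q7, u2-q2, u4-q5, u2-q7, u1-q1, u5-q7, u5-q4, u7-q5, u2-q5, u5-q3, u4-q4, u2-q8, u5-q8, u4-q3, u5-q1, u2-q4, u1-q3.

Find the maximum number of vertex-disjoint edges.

6

One maximum matching: u1–q3, u2–q8, u3–q5, u4–q4, u5–q7, u6–q6.
The set {u3, u7} has only 1 neighbour ({q5}), so by Hall's theorem at most 6 of the 7 left vertices can be matched.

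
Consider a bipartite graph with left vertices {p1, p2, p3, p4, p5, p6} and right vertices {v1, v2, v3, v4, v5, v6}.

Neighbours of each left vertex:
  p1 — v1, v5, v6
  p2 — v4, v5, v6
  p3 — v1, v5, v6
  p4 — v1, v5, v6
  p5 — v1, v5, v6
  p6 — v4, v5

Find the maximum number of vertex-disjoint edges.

For example, pair p1-v5, p2-v4, p3-v1, p4-v6.
The set {p1, p2, p3, p4, p5, p6} has only 4 neighbours ({v1, v4, v5, v6}), so by Hall's theorem at most 4 of the 6 left vertices can be matched.

4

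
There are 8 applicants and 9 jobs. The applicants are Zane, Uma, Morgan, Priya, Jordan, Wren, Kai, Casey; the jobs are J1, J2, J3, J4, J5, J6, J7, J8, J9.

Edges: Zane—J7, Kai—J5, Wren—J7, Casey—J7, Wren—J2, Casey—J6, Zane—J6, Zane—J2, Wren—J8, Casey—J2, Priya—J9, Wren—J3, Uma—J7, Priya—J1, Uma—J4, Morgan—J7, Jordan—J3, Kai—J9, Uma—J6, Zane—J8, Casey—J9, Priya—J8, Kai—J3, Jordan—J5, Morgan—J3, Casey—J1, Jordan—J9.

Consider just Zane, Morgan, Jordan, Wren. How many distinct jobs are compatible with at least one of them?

7

The union of neighbours of {Zane, Morgan, Jordan, Wren} is {J2, J3, J5, J6, J7, J8, J9}, which has 7 elements.
Since |N(S)| = 7 ≥ |S| = 4, Hall's condition holds for this subset.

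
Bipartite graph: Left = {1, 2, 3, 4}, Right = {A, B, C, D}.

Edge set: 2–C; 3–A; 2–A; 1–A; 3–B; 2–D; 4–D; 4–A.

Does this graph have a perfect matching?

Yes

For example, pair 1→A, 2→C, 3→B, 4→D.
Every left vertex is matched, so this is a perfect matching.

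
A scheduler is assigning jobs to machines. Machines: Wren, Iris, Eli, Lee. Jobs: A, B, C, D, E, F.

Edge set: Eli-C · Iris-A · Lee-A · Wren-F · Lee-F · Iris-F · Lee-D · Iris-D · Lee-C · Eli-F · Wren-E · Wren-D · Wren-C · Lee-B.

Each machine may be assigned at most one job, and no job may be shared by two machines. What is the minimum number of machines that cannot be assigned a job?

A valid assignment of size 4: Wren→E, Iris→D, Eli→F, Lee→A.
All 4 machines are matched, so no larger matching exists.
That matches 4 of the 4, leaving 0 unmatched; no matching can do better.

0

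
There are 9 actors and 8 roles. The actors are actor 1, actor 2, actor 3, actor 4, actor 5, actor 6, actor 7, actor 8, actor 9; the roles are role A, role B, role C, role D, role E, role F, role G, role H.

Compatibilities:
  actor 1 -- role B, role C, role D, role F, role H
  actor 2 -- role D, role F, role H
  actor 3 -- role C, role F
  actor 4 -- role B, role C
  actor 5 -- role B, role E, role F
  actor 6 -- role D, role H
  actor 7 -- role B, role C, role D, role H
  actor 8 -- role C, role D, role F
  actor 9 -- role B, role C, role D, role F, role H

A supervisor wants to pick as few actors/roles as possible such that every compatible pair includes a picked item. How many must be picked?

6

The 6 edges actor 1–role H, actor 2–role F, actor 3–role C, actor 4–role B, actor 5–role E, actor 6–role D form a matching, so any vertex cover needs at least 6 vertices (one per matched edge).
Conversely {actor 5, role B, role C, role D, role F, role H} meets every edge and has exactly 6 vertices, so 6 is optimal.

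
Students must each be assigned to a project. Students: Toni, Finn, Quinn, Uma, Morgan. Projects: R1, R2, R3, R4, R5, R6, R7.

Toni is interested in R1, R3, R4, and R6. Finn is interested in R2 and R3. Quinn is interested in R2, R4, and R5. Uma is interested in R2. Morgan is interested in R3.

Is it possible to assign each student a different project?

The set {Finn, Uma, Morgan} has only 2 neighbours ({R2, R3}), so by Hall's theorem at most 4 of the 5 students can be matched.
Hence no matching covers every student.

No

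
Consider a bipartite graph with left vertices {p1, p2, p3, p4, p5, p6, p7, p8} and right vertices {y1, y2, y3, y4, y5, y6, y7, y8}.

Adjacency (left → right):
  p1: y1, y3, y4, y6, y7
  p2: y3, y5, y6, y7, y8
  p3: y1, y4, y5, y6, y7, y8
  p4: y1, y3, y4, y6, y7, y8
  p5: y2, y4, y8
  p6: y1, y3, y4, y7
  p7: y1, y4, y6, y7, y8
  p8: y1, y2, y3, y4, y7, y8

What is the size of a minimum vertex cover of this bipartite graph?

8

The 8 edges p1–y1, p2–y8, p3–y5, p4–y3, p5–y2, p6–y4, p7–y6, p8–y7 form a matching, so any vertex cover needs at least 8 vertices (one per matched edge).
Conversely {p1, p2, p3, p4, p5, p6, p7, p8} meets every edge and has exactly 8 vertices, so 8 is optimal.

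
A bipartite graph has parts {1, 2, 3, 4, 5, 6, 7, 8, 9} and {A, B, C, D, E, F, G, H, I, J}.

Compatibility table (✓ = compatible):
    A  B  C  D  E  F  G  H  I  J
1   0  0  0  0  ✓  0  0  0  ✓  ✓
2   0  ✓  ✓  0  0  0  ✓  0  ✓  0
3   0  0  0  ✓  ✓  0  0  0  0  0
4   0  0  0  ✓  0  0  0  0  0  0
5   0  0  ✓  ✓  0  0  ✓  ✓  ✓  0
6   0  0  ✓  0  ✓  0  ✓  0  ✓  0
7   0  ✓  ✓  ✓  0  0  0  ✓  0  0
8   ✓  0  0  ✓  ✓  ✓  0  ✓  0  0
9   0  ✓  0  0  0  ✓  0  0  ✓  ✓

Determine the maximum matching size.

A valid assignment of size 9: 1–J, 2–G, 3–E, 4–D, 5–H, 6–I, 7–C, 8–A, 9–B.
All 9 left vertices are matched, so no larger matching exists.

9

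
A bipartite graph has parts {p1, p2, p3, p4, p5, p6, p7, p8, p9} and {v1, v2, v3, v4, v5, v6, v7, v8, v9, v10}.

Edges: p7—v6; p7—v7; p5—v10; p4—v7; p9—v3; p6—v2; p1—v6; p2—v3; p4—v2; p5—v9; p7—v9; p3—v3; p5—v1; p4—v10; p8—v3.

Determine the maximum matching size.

For example, pair p1→v6, p2→v3, p4→v10, p5→v1, p6→v2, p7→v7.
The set {p2, p3, p8, p9} has only 1 neighbour ({v3}), so by Hall's theorem at most 6 of the 9 left vertices can be matched.

6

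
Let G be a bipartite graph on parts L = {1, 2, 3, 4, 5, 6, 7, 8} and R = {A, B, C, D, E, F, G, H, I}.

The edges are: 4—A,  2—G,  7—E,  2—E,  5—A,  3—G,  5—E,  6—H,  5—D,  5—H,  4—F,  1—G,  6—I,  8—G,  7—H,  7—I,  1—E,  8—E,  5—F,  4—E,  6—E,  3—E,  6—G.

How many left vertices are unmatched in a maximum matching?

2

A valid assignment of size 6: 1→G, 2→E, 4→F, 5→A, 6→I, 7→H.
The set {1, 2, 3, 8} has only 2 neighbours ({E, G}), so by Hall's theorem at most 6 of the 8 left vertices can be matched.
That matches 6 of the 8, leaving 2 unmatched; no matching can do better.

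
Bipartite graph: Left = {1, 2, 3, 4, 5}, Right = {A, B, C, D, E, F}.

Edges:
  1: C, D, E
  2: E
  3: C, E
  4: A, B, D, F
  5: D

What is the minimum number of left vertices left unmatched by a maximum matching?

1

One maximum matching: 1→D, 2→E, 3→C, 4→B.
The set {1, 2, 3, 5} has only 3 neighbours ({C, D, E}), so by Hall's theorem at most 4 of the 5 left vertices can be matched.
That matches 4 of the 5, leaving 1 unmatched; no matching can do better.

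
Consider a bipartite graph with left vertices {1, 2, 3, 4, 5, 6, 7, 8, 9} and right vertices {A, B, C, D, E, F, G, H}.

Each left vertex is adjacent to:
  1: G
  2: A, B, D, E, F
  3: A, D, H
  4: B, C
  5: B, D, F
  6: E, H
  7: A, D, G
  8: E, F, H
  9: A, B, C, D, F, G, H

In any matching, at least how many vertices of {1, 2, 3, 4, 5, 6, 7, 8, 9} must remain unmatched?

1

A valid assignment of size 8: 1→G, 2→B, 3→D, 4→C, 5→F, 6→E, 7→A, 8→H.
The set {1, 2, 3, 4, 5, 6, 7, 8, 9} has only 8 neighbours ({A, B, C, D, E, F, G, H}), so by Hall's theorem at most 8 of the 9 left vertices can be matched.
That matches 8 of the 9, leaving 1 unmatched; no matching can do better.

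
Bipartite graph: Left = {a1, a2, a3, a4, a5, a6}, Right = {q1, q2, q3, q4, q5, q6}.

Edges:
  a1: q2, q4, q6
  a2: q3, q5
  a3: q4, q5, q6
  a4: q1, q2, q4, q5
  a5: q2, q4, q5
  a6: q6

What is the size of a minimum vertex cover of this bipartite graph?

A maximum matching has 6 edges (e.g. a1–q2, a2–q3, a3–q4, a4–q1, a5–q5, a6–q6).
By König's theorem the minimum vertex cover has the same size. One such cover is {a1, a2, a3, a4, a5, a6}.

6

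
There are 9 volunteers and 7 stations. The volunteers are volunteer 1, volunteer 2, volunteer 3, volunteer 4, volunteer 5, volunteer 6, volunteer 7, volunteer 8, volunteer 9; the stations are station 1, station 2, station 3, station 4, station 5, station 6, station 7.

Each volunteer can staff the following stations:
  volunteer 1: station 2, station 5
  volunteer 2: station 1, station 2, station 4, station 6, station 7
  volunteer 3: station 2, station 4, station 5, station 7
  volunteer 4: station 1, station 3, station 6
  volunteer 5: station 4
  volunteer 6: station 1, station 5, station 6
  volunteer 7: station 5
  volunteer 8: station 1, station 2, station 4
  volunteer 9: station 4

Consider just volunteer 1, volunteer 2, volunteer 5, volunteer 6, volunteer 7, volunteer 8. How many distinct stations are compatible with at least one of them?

The union of neighbours of {volunteer 1, volunteer 2, volunteer 5, volunteer 6, volunteer 7, volunteer 8} is {station 1, station 2, station 4, station 5, station 6, station 7}, which has 6 elements.
Since |N(S)| = 6 ≥ |S| = 6, Hall's condition holds for this subset.

6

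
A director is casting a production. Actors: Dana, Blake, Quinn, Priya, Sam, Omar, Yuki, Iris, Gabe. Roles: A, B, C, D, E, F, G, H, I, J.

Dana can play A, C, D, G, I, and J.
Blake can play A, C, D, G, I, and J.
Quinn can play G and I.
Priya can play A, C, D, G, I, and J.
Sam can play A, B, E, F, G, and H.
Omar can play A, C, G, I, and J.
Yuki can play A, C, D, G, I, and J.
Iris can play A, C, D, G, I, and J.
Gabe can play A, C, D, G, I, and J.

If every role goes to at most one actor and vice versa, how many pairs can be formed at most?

A valid assignment of size 7: Dana-A, Blake-C, Quinn-I, Priya-D, Sam-E, Omar-G, Yuki-J.
The set {Dana, Blake, Quinn, Priya, Omar, Yuki, Iris, Gabe} has only 6 neighbours ({A, C, D, G, I, J}), so by Hall's theorem at most 7 of the 9 actors can be matched.

7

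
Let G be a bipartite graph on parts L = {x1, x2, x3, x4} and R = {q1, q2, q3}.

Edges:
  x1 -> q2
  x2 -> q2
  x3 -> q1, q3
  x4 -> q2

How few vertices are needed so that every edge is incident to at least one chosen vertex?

A maximum matching has 2 edges (e.g. x1–q2, x3–q3).
By König's theorem the minimum vertex cover has the same size. One such cover is {x3, q2}.

2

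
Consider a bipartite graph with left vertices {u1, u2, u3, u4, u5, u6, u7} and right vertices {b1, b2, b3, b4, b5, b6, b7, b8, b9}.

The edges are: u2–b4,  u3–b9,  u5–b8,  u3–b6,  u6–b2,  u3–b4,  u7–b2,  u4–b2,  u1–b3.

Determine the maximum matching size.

5

One maximum matching: u1-b3, u2-b4, u3-b6, u4-b2, u5-b8.
The set {u4, u6, u7} has only 1 neighbour ({b2}), so by Hall's theorem at most 5 of the 7 left vertices can be matched.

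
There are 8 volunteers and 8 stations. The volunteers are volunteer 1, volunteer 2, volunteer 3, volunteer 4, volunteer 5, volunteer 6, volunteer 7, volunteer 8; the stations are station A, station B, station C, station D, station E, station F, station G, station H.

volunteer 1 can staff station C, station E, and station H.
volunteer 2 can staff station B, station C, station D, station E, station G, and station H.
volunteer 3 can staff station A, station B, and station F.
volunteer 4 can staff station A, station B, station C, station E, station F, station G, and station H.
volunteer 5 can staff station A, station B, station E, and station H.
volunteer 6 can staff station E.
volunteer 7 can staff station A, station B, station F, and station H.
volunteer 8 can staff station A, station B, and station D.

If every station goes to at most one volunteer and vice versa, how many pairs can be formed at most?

A valid assignment of size 8: volunteer 1→station C, volunteer 2→station D, volunteer 3→station F, volunteer 4→station G, volunteer 5→station B, volunteer 6→station E, volunteer 7→station H, volunteer 8→station A.
All 8 volunteers are matched, so no larger matching exists.

8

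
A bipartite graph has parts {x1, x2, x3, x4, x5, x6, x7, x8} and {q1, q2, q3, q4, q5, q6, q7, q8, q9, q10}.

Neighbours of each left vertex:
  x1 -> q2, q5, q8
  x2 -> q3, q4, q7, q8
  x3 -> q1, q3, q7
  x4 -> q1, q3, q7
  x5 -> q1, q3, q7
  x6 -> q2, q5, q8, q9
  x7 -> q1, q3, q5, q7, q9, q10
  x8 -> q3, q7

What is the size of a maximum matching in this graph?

7

For example, pair x1-q2, x2-q4, x3-q1, x4-q3, x5-q7, x6-q8, x7-q9.
The set {x3, x4, x5, x8} has only 3 neighbours ({q1, q3, q7}), so by Hall's theorem at most 7 of the 8 left vertices can be matched.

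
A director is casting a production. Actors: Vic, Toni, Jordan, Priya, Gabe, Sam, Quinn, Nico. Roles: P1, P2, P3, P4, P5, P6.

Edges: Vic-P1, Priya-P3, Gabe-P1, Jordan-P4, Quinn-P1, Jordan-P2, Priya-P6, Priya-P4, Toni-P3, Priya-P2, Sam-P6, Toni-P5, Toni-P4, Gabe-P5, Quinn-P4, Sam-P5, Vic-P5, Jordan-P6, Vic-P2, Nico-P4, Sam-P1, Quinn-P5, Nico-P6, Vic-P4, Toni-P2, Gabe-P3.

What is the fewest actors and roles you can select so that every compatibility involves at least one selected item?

The 6 edges Vic–P4, Toni–P3, Jordan–P2, Priya–P6, Gabe–P5, Sam–P1 form a matching, so any vertex cover needs at least 6 vertices (one per matched edge).
Conversely {P1, P2, P3, P4, P5, P6} meets every edge and has exactly 6 vertices, so 6 is optimal.

6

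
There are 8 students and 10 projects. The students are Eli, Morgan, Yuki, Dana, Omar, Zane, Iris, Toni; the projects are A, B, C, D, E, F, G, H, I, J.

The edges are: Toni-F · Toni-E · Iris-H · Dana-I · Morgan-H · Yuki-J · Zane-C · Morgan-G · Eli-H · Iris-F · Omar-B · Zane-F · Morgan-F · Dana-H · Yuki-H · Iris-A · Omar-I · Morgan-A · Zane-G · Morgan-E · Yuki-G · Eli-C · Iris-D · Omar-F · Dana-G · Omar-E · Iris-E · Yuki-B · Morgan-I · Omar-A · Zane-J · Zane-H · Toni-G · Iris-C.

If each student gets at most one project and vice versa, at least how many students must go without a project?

A valid assignment of size 8: Eli→C, Morgan→F, Yuki→B, Dana→G, Omar→A, Zane→J, Iris→H, Toni→E.
This saturates every student, so 8 is the maximum.
That matches 8 of the 8, leaving 0 unmatched; no matching can do better.

0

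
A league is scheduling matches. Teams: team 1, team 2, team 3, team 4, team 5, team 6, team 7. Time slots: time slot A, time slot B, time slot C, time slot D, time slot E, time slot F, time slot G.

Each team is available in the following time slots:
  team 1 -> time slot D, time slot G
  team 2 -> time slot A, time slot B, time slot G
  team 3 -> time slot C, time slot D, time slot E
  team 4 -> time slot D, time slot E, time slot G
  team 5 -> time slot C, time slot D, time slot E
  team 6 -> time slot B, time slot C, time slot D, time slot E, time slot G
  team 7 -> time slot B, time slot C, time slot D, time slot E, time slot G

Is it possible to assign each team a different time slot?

The set {team 1, team 3, team 4, team 5, team 6, team 7} has only 5 neighbours ({time slot B, time slot C, time slot D, time slot E, time slot G}), so by Hall's theorem at most 6 of the 7 teams can be matched.
Hence no matching covers every team.

No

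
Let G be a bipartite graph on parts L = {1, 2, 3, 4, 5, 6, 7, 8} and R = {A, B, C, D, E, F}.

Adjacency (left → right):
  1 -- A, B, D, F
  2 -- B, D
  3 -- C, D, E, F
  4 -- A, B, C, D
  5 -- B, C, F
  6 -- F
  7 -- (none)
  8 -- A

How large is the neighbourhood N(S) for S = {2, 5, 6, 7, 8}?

5

The union of neighbours of {2, 5, 6, 7, 8} is {A, B, C, D, F}, which has 5 elements.
Since |N(S)| = 5 ≥ |S| = 5, Hall's condition holds for this subset.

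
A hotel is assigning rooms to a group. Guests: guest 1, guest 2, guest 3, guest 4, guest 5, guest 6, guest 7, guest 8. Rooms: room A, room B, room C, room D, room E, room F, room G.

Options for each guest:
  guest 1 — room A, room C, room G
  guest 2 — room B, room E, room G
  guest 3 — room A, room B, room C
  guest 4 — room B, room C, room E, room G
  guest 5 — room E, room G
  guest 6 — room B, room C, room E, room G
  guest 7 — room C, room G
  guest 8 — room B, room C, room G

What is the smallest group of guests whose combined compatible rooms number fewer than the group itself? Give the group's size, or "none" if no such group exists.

Take S = {guest 2, guest 4, guest 5, guest 6, guest 7}. Its neighbourhood is {room B, room C, room E, room G}, so |N(S)| = 4 < |S| = 5.
Every subset of size less than 5 has at least as many neighbours as members, so 5 is the minimum.

5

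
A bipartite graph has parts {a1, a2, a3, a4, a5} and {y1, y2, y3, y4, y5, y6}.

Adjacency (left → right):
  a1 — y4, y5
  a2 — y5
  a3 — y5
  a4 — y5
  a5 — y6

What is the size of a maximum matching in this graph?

A valid assignment of size 3: a1–y4, a2–y5, a5–y6.
The set {a2, a3, a4} has only 1 neighbour ({y5}), so by Hall's theorem at most 3 of the 5 left vertices can be matched.

3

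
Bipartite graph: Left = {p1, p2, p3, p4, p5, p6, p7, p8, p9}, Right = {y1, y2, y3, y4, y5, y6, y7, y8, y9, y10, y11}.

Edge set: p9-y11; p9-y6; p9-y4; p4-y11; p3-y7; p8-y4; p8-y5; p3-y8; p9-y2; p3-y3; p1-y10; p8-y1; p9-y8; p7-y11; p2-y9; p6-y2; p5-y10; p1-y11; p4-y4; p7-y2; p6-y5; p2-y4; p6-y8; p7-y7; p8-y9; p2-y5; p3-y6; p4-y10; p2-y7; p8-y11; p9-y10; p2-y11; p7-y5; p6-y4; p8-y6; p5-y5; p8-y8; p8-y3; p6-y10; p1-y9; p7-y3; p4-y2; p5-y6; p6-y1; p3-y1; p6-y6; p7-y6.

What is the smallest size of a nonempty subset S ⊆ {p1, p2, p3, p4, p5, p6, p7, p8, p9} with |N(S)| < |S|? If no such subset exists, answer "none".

A matching saturating every left vertex exists, for instance p1→y10, p2→y9, p3→y7, p4→y2, p5→y5, p6→y4, p7→y3, p8→y11, p9→y6.
By Hall's marriage theorem, this means |N(S)| ≥ |S| for every subset S, so no violating subset exists.

none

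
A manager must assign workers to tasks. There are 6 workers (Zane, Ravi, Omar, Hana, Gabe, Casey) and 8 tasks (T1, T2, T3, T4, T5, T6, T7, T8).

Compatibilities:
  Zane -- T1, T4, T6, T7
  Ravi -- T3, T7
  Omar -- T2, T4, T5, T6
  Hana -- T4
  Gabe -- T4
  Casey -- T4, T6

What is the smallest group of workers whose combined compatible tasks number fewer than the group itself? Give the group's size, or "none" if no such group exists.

2

Take S = {Hana, Gabe}. Its neighbourhood is {T4}, so |N(S)| = 1 < |S| = 2.
No single vertex violates Hall's condition since each has at least one neighbour, so 2 is the minimum.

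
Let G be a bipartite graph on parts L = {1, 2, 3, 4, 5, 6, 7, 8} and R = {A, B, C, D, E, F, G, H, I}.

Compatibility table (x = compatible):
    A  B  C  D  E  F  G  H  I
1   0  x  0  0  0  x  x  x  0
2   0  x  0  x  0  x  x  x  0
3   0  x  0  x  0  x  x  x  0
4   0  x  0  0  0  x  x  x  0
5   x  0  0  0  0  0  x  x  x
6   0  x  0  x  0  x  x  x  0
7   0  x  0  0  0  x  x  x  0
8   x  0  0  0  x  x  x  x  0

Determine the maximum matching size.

For example, pair 1–F, 2–D, 3–H, 4–B, 5–I, 6–G, 8–A.
The set {1, 2, 3, 4, 6, 7} has only 5 neighbours ({B, D, F, G, H}), so by Hall's theorem at most 7 of the 8 left vertices can be matched.

7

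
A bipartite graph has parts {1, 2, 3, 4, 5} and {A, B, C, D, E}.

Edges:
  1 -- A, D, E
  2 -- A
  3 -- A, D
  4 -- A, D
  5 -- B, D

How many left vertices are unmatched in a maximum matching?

1

For example, pair 1→E, 2→A, 3→D, 5→B.
The set {2, 3, 4} has only 2 neighbours ({A, D}), so by Hall's theorem at most 4 of the 5 left vertices can be matched.
That matches 4 of the 5, leaving 1 unmatched; no matching can do better.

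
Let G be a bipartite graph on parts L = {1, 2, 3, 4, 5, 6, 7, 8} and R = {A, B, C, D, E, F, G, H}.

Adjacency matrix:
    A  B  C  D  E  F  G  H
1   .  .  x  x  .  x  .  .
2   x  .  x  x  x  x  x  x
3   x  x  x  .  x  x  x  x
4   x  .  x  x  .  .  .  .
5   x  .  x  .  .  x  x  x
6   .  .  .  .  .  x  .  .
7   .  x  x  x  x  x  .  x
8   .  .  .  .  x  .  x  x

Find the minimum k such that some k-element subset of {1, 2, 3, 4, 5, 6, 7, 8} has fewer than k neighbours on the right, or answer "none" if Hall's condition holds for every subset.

A matching saturating every left vertex exists, for instance 1→C, 2→G, 3→B, 4→D, 5→A, 6→F, 7→H, 8→E.
By Hall's marriage theorem, this means |N(S)| ≥ |S| for every subset S, so no violating subset exists.

none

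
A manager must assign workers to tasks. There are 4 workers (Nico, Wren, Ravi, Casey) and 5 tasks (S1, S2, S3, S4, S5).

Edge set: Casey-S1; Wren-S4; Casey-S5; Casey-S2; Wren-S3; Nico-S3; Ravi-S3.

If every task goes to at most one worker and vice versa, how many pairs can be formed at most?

For example, pair Nico-S3, Wren-S4, Casey-S2.
The set {Nico, Ravi} has only 1 neighbour ({S3}), so by Hall's theorem at most 3 of the 4 workers can be matched.

3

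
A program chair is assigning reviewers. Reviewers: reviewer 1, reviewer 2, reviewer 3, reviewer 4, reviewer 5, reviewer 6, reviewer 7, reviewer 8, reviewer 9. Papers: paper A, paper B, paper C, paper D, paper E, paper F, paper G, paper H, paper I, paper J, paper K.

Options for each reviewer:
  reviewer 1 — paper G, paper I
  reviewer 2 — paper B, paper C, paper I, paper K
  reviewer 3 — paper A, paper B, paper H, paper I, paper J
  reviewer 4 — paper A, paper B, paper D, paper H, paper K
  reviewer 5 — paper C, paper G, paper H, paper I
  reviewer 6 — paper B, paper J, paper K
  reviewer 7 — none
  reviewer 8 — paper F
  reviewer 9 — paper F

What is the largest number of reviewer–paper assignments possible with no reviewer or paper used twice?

7

One maximum matching: reviewer 1→paper G, reviewer 2→paper I, reviewer 3→paper J, reviewer 4→paper B, reviewer 5→paper C, reviewer 6→paper K, reviewer 8→paper F.
The set {reviewer 7, reviewer 8, reviewer 9} has only 1 neighbour ({paper F}), so by Hall's theorem at most 7 of the 9 reviewers can be matched.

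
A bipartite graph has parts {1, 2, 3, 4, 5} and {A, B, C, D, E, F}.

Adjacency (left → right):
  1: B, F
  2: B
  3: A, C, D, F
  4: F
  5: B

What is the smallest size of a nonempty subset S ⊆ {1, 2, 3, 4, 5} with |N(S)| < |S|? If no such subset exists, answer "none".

2

Take S = {2, 5}. Its neighbourhood is {B}, so |N(S)| = 1 < |S| = 2.
No single vertex violates Hall's condition since each has at least one neighbour, so 2 is the minimum.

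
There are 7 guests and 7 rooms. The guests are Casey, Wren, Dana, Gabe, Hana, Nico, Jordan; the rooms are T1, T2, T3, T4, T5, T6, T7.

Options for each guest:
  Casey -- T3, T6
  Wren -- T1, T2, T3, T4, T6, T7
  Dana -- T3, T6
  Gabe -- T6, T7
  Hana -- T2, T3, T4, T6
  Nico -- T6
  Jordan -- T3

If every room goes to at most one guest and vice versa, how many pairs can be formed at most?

5

One maximum matching: Casey→T3, Wren→T1, Dana→T6, Gabe→T7, Hana→T4.
The set {Casey, Dana, Nico, Jordan} has only 2 neighbours ({T3, T6}), so by Hall's theorem at most 5 of the 7 guests can be matched.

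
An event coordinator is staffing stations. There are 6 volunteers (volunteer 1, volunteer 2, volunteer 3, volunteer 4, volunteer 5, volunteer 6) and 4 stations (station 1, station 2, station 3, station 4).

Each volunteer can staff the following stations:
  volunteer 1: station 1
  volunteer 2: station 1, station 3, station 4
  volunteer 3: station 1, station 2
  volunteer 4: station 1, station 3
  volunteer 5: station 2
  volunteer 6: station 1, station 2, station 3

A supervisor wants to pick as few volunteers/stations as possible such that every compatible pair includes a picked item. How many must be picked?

{volunteer 2, station 1, station 2, station 3} is a vertex cover of size 4: every edge has an endpoint in this set.
No smaller cover exists because volunteer 1–station 1, volunteer 2–station 4, volunteer 3–station 2, volunteer 4–station 3 is a matching of size 4, and a cover must include an endpoint of each of these disjoint edges (König's theorem).

4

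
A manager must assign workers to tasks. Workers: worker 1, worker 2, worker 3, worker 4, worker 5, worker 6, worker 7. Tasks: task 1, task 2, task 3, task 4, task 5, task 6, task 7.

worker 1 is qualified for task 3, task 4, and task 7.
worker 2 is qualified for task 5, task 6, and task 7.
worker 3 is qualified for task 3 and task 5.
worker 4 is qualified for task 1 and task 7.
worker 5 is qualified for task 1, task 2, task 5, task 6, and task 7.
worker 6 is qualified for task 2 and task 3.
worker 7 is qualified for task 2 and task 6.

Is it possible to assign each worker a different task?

Yes

For example, pair worker 1→task 4, worker 2→task 7, worker 3→task 5, worker 4→task 1, worker 5→task 6, worker 6→task 3, worker 7→task 2.
Every worker is matched, so this is a perfect matching.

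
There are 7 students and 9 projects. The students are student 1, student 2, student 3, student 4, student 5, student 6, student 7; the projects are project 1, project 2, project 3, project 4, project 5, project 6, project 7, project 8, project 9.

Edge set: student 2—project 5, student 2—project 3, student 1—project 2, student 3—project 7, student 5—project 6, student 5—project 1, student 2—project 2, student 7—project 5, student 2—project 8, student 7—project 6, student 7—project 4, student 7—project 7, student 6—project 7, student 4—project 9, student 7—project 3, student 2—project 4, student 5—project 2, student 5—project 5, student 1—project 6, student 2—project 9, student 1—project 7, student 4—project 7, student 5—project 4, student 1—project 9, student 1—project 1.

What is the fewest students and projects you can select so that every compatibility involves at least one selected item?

6

A maximum matching has 6 edges (e.g. student 1–project 1, student 2–project 2, student 3–project 7, student 4–project 9, student 5–project 6, student 7–project 3).
By König's theorem the minimum vertex cover has the same size. One such cover is {student 1, student 2, student 4, student 5, student 7, project 7}.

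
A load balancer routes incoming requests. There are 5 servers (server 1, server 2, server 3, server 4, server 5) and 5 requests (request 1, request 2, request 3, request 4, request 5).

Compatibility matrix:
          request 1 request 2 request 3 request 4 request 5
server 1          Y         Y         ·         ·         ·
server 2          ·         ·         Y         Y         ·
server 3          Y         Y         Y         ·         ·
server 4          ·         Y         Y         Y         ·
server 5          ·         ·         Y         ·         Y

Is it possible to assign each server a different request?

For example, pair server 1→request 1, server 2→request 3, server 3→request 2, server 4→request 4, server 5→request 5.
Every server is matched, so this is a perfect matching.

Yes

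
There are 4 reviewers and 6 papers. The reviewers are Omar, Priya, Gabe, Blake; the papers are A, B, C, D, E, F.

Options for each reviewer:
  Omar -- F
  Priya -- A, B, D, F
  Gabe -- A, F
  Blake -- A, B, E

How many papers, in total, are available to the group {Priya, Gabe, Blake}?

The union of neighbours of {Priya, Gabe, Blake} is {A, B, D, E, F}, which has 5 elements.
Since |N(S)| = 5 ≥ |S| = 3, Hall's condition holds for this subset.

5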